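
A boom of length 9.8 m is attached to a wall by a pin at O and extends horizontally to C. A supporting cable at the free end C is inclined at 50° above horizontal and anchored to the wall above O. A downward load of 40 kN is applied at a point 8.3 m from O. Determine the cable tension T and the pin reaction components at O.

ΣM about O: T·sin50°·9.8 − 40·8.3 = 0 → T = 332/(9.8·0.766044) = 44.224 ≈ 44.22 kN.
ΣF_x = 0: O_x − T·cos50° = 0 → O_x = 44.224 × 0.642788 = 28.43 kN.
ΣF_y = 0: O_y + T·sin50° − 40 = 0 → O_y = 40 − 44.224 × 0.766044 = 6.122 kN.

T = 44.22 kN, O_x = 28.43 kN, O_y = 6.122 kN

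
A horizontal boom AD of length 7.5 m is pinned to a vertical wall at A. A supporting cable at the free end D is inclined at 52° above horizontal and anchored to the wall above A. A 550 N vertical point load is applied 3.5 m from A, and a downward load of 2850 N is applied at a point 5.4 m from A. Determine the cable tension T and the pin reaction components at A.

ΣM about A: T·sin52°·7.5 − 550·3.5 − 2850·5.4 = 0 → T = 17315/(7.5·0.788011) = 2929.74 ≈ 2930 N.
ΣF_x = 0: A_x − T·cos52° = 0 → A_x = 2929.74 × 0.615661 = 1804 N.
ΣF_y = 0: A_y + T·sin52° − 550 − 2850 = 0 → A_y = 3400 − 2929.74 × 0.788011 = 1091 N.

T = 2930 N, A_x = 1804 N, A_y = 1091 N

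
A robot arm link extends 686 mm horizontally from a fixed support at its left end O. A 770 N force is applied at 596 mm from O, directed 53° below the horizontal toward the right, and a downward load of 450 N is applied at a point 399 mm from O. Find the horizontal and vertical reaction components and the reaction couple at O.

O_x = -463.4 N, O_y = 1065 N, M_O = 546100 N·mm

ΣF_x = 0: O_x + 770·cos53° = 0 → O_x = -463.4 N.
ΣF_y = 0: O_y − 770·sin53° − 450 = 0 → O_y = 1065 N.
ΣM about O: M_O − 770·sin53°·596 − 450·399 = 0 → M_O = 546100 N·mm.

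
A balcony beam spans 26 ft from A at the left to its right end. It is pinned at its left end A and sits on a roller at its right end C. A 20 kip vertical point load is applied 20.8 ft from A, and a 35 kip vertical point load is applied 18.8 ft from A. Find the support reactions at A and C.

Moments about A: C_y·26 − 20·20.8 − 35·18.8 = 0 → C_y = 1074/26 = 41.3077 ≈ 41.31 kip.
ΣF_y = 0: A_y + 41.3077 − 20 − 35 = 0 → A_y = 13.69 kip.
ΣF_x = 0: no horizontal applied forces, so A_x = 0.

A_x = 0, A_y = 13.69 kip, C_y = 41.31 kip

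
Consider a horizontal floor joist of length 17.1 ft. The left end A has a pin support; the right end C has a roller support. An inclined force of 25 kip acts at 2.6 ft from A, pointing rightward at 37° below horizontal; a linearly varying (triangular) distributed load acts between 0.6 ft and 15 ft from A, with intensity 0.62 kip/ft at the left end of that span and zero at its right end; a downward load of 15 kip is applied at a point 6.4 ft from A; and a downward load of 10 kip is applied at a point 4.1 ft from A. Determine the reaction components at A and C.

A_x = -19.97 kip, A_y = 32.80 kip, C_y = 11.71 kip

Resultant of the triangular load: ½ × 0.62 × 14.4 = 4.464 kip, acting at 5.4 ft from A (one-third of the span from the peak).
Taking moments about A: C_y·17.1 − 25·sin37°·2.6 − (½·0.62·14.4)·5.4 − 15·6.4 − 10·4.1 = 0 → C_y = 200.224/17.1 = 11.709 ≈ 11.71 kip.
ΣF_y = 0: A_y + 11.709 − 25·sin37° − ½·0.62·14.4 − 15 − 10 = 0 → A_y = 32.80 kip.
ΣF_x = 0: A_x + 25·cos37° = 0 → A_x = -19.97 kip.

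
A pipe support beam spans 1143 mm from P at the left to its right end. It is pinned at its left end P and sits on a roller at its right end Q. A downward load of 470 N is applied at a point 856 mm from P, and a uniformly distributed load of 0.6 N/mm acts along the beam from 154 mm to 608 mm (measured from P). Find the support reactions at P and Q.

Resultant of the distributed load: 0.6 × 454 = 272.4 N at 381 mm from P.
Taking moments about P: Q_y·1143 − 470·856 − (0.6·454)·381 = 0 → Q_y = 506104.4/1143 = 442.786 ≈ 442.8 N.
ΣF_y = 0: P_y + 442.786 − 470 − 0.6·454 = 0 → P_y = 299.6 N.
ΣF_x = 0: no horizontal applied forces, so P_x = 0.

P_x = 0, P_y = 299.6 N, Q_y = 442.8 N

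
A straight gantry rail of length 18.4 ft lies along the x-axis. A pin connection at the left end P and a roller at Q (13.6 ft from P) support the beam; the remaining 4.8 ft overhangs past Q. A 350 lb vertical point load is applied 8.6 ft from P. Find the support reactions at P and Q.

Moments about P: Q_y·13.6 − 350·8.6 = 0 → Q_y = 3010/13.6 = 221.324 ≈ 221.3 lb.
ΣF_y = 0: P_y + 221.324 − 350 = 0 → P_y = 128.7 lb.
ΣF_x = 0: no horizontal applied forces, so P_x = 0.

P_x = 0, P_y = 128.7 lb, Q_y = 221.3 lb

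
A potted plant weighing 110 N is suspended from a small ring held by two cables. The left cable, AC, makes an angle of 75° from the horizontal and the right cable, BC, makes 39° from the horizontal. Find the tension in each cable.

T_AC = 93.58 N, T_BC = 31.16 N

ΣF_x = 0: −T_AC·cos75° + T_BC·cos39° = 0 → T_BC = 0.333038·T_AC.
ΣF_y = 0: T_AC·sin75° + T_BC·sin39° = 110.
Substitute: T_AC·(0.965926 + 0.333038·0.62932) = 110 → T_AC = 93.5761 ≈ 93.58 N.
Then T_BC = 0.333038 × 93.5761 = 31.16 N.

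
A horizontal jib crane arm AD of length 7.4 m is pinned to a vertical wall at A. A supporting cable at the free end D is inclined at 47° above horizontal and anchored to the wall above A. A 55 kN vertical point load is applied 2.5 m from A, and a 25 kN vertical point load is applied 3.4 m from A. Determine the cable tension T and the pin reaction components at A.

T = 41.11 kN, A_x = 28.04 kN, A_y = 49.93 kN

ΣM about A: T·sin47°·7.4 − 55·2.5 − 25·3.4 = 0 → T = 222.5/(7.4·0.731354) = 41.1122 ≈ 41.11 kN.
ΣF_x = 0: A_x − T·cos47° = 0 → A_x = 41.1122 × 0.681998 = 28.04 kN.
ΣF_y = 0: A_y + T·sin47° − 55 − 25 = 0 → A_y = 80 − 41.1122 × 0.731354 = 49.93 kN.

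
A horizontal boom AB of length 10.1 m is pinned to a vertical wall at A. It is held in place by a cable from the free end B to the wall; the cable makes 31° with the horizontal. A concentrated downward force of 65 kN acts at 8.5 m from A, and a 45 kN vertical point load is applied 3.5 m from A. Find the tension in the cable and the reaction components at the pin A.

ΣM about A: T·sin31°·10.1 − 65·8.5 − 45·3.5 = 0 → T = 710/(10.1·0.515038) = 136.489 ≈ 136.5 kN.
ΣF_x = 0: A_x − T·cos31° = 0 → A_x = 136.489 × 0.857167 = 117.0 kN.
ΣF_y = 0: A_y + T·sin31° − 65 − 45 = 0 → A_y = 110 − 136.489 × 0.515038 = 39.70 kN.

T = 136.5 kN, A_x = 117.0 kN, A_y = 39.70 kN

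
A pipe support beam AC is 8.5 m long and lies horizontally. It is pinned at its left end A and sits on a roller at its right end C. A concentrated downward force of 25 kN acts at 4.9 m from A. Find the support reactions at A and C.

Moments about A: C_y·8.5 − 25·4.9 = 0 → C_y = 122.5/8.5 = 14.4118 ≈ 14.41 kN.
ΣF_y = 0: A_y + 14.4118 − 25 = 0 → A_y = 10.59 kN.
ΣF_x = 0: no horizontal applied forces, so A_x = 0.

A_x = 0, A_y = 10.59 kN, C_y = 14.41 kN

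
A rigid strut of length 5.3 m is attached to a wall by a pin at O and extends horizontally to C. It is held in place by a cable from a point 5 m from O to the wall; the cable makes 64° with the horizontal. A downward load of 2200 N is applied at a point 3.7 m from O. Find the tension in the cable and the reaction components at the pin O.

ΣM about O: T·sin64°·5 − 2200·3.7 = 0 → T = 8140/(5·0.898794) = 1811.32 ≈ 1811 N.
ΣF_x = 0: O_x − T·cos64° = 0 → O_x = 1811.32 × 0.438371 = 794.0 N.
ΣF_y = 0: O_y + T·sin64° − 2200 = 0 → O_y = 2200 − 1811.32 × 0.898794 = 572.0 N.

T = 1811 N, O_x = 794.0 N, O_y = 572.0 N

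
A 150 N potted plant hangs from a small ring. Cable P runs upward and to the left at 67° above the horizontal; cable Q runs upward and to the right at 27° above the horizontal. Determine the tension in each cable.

ΣF_x = 0: −T_P·cos67° + T_Q·cos27° = 0 → T_Q = 0.438528·T_P.
ΣF_y = 0: T_P·sin67° + T_Q·sin27° = 150.
Substitute: T_P·(0.920505 + 0.438528·0.45399) = 150 → T_P = 133.977 ≈ 134.0 N.
Then T_Q = 0.438528 × 133.977 = 58.75 N.

T_P = 134.0 N, T_Q = 58.75 N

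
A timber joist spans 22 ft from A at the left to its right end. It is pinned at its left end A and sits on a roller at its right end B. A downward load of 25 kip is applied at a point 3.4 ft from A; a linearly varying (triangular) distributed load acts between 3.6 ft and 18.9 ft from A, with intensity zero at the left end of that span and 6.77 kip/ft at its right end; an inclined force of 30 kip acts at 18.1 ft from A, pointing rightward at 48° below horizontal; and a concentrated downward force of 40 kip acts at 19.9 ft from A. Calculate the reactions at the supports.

Resultant of the triangular load: ½ × 6.77 × 15.3 = 51.7905 kip, acting at 13.8 ft from A (one-third of the span from the peak).
ΣM about A: B_y·22 − 25·3.4 − (½·6.77·15.3)·13.8 − 30·sin48°·18.1 − 40·19.9 = 0 → B_y = 1999.24/22 = 90.8745 ≈ 90.87 kip.
ΣF_y = 0: A_y + 90.8745 − 25 − ½·6.77·15.3 − 30·sin48° − 40 = 0 → A_y = 48.21 kip.
ΣF_x = 0: A_x + 30·cos48° = 0 → A_x = -20.07 kip.

A_x = -20.07 kip, A_y = 48.21 kip, B_y = 90.87 kip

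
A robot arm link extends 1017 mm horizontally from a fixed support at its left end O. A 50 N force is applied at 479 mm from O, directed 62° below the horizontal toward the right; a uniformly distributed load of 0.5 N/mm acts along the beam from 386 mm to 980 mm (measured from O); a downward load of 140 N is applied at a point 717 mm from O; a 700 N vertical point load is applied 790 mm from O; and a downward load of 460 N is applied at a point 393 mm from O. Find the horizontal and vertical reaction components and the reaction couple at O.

Resultant of the distributed load: 0.5 × 594 = 297 N at 683 mm from O.
ΣF_x = 0: O_x + 50·cos62° = 0 → O_x = -23.47 N.
ΣF_y = 0: O_y − 50·sin62° − 0.5·594 − 140 − 700 − 460 = 0 → O_y = 1641 N.
ΣM about O: M_O − 50·sin62°·479 − (0.5·594)·683 − 140·717 − 700·790 − 460·393 = 0 → M_O = 1058000 N·mm.

O_x = -23.47 N, O_y = 1641 N, M_O = 1058000 N·mm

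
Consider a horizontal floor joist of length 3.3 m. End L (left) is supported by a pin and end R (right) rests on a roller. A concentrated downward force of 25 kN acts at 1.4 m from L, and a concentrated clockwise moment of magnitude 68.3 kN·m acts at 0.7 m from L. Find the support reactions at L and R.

Moments about L: R_y·3.3 − 25·1.4 − 68.3 = 0 → R_y = 103.3/3.3 = 31.303 ≈ 31.30 kN.
ΣF_y = 0: L_y + 31.303 − 25 = 0 → L_y = -6.303 kN.
ΣF_x = 0: no horizontal applied forces, so L_x = 0.

L_x = 0, L_y = -6.303 kN, R_y = 31.30 kN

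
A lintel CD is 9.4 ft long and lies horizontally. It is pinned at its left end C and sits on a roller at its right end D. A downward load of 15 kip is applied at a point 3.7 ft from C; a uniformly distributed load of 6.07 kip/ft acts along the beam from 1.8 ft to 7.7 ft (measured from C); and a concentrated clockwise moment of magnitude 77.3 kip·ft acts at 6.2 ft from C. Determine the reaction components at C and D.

C_x = 0, C_y = 18.59 kip, D_y = 32.22 kip

Resultant of the distributed load: 6.07 × 5.9 = 35.813 kip at 4.75 ft from C.
Taking moments about C: D_y·9.4 − 15·3.7 − (6.07·5.9)·4.75 − 77.3 = 0 → D_y = 302.91175/9.4 = 32.2247 ≈ 32.22 kip.
ΣF_y = 0: C_y + 32.2247 − 15 − 6.07·5.9 = 0 → C_y = 18.59 kip.
ΣF_x = 0: no horizontal applied forces, so C_x = 0.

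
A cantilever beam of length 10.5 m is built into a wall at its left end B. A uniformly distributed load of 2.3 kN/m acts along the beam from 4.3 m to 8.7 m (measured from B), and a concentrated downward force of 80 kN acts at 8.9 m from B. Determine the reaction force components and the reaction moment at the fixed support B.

Resultant of the distributed load: 2.3 × 4.4 = 10.12 kN at 6.5 m from B.
ΣF_x = 0: B_x = 0.
ΣF_y = 0: B_y − 2.3·4.4 − 80 = 0 → B_y = 90.12 kN.
ΣM about B: M_B − (2.3·4.4)·6.5 − 80·8.9 = 0 → M_B = 777.8 kN·m.

B_x = 0, B_y = 90.12 kN, M_B = 777.8 kN·m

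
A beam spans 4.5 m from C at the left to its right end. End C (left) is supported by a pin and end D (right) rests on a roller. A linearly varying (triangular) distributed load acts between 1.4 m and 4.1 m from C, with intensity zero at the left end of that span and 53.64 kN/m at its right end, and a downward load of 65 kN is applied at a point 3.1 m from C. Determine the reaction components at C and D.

C_x = 0, C_y = 41.14 kN, D_y = 96.27 kN

Resultant of the triangular load: ½ × 53.64 × 2.7 = 72.414 kN, acting at 3.2 m from C (one-third of the span from the peak).
Taking moments about C: D_y·4.5 − (½·53.64·2.7)·3.2 − 65·3.1 = 0 → D_y = 433.2248/4.5 = 96.2722 ≈ 96.27 kN.
ΣF_y = 0: C_y + 96.2722 − ½·53.64·2.7 − 65 = 0 → C_y = 41.14 kN.
ΣF_x = 0: no horizontal applied forces, so C_x = 0.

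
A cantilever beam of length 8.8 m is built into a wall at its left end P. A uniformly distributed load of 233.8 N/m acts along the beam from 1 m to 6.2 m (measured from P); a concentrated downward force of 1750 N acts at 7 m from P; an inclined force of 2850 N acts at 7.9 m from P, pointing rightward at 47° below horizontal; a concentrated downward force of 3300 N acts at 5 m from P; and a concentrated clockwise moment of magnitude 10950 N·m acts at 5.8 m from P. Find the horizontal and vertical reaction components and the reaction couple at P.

P_x = -1944 N, P_y = 8350 N, M_P = 60540 N·m

Resultant of the distributed load: 233.8 × 5.2 = 1215.76 N at 3.6 m from P.
ΣF_x = 0: P_x + 2850·cos47° = 0 → P_x = -1944 N.
ΣF_y = 0: P_y − 233.8·5.2 − 1750 − 2850·sin47° − 3300 = 0 → P_y = 8350 N.
ΣM about P: M_P − (233.8·5.2)·3.6 − 1750·7 − 2850·sin47°·7.9 − 3300·5 − 10950 = 0 → M_P = 60540 N·m.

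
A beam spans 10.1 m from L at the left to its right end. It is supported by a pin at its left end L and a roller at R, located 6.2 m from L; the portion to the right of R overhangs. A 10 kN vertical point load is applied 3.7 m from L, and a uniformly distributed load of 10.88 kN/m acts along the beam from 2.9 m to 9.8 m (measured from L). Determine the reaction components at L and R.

Resultant of the distributed load: 10.88 × 6.9 = 75.072 kN at 6.35 m from L.
Moments about L: R_y·6.2 − 10·3.7 − (10.88·6.9)·6.35 = 0 → R_y = 513.7072/6.2 = 82.856 ≈ 82.86 kN.
ΣF_y = 0: L_y + 82.856 − 10 − 10.88·6.9 = 0 → L_y = 2.216 kN.
ΣF_x = 0: no horizontal applied forces, so L_x = 0.

L_x = 0, L_y = 2.216 kN, R_y = 82.86 kN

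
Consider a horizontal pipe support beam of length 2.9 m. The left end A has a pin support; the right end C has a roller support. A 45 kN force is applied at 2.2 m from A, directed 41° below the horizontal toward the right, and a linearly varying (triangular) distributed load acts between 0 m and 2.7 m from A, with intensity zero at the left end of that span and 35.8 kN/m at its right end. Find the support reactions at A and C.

Resultant of the triangular load: ½ × 35.8 × 2.7 = 48.33 kN, acting at 1.8 m from A (one-third of the span from the peak).
Taking moments about A: C_y·2.9 − 45·sin41°·2.2 − (½·35.8·2.7)·1.8 = 0 → C_y = 151.944/2.9 = 52.3945 ≈ 52.39 kN.
ΣF_y = 0: A_y + 52.3945 − 45·sin41° − ½·35.8·2.7 = 0 → A_y = 25.46 kN.
ΣF_x = 0: A_x + 45·cos41° = 0 → A_x = -33.96 kN.

A_x = -33.96 kN, A_y = 25.46 kN, C_y = 52.39 kN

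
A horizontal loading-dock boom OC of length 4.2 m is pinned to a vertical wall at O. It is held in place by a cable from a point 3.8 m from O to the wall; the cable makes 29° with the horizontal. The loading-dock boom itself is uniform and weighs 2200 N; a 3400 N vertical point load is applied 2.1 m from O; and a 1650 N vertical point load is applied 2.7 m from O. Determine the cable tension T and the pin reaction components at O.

T = 8802 N, O_x = 7698 N, O_y = 2983 N

ΣM about O: T·sin29°·3.8 − 2200·2.1 − 3400·2.1 − 1650·2.7 = 0 → T = 16215/(3.8·0.48481) = 8801.6 ≈ 8802 N.
ΣF_x = 0: O_x − T·cos29° = 0 → O_x = 8801.6 × 0.87462 = 7698 N.
ΣF_y = 0: O_y + T·sin29° − 2200 − 3400 − 1650 = 0 → O_y = 7250 − 8801.6 × 0.48481 = 2983 N.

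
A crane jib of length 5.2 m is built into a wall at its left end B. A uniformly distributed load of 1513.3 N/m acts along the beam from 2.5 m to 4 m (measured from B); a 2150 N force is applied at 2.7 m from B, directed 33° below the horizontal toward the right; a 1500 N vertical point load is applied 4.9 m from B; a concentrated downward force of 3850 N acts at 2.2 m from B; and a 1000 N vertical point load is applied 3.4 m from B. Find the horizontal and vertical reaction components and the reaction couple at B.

Resultant of the distributed load: 1513.3 × 1.5 = 2269.95 N at 3.25 m from B.
ΣF_x = 0: B_x + 2150·cos33° = 0 → B_x = -1803 N.
ΣF_y = 0: B_y − 1513.3·1.5 − 2150·sin33° − 1500 − 3850 − 1000 = 0 → B_y = 9791 N.
ΣM about B: M_B − (1513.3·1.5)·3.25 − 2150·sin33°·2.7 − 1500·4.9 − 3850·2.2 − 1000·3.4 = 0 → M_B = 29760 N·m.

B_x = -1803 N, B_y = 9791 N, M_B = 29760 N·m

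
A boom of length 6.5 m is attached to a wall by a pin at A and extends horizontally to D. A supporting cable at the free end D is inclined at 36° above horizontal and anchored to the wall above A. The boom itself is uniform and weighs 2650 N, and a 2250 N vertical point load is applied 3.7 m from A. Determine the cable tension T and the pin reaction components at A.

T = 4433 N, A_x = 3587 N, A_y = 2294 N

ΣM about A: T·sin36°·6.5 − 2650·3.25 − 2250·3.7 = 0 → T = 16937.5/(6.5·0.587785) = 4433.2 ≈ 4433 N.
ΣF_x = 0: A_x − T·cos36° = 0 → A_x = 4433.2 × 0.809017 = 3587 N.
ΣF_y = 0: A_y + T·sin36° − 2650 − 2250 = 0 → A_y = 4900 − 4433.2 × 0.587785 = 2294 N.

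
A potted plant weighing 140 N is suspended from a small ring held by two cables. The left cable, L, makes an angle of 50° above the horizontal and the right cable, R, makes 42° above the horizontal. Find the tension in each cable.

T_L = 104.1 N, T_R = 90.05 N

ΣF_x = 0: −T_L·cos50° + T_R·cos42° = 0 → T_R = 0.864956·T_L.
ΣF_y = 0: T_L·sin50° + T_R·sin42° = 140.
Substitute: T_L·(0.766044 + 0.864956·0.669131) = 140 → T_L = 104.104 ≈ 104.1 N.
Then T_R = 0.864956 × 104.104 = 90.05 N.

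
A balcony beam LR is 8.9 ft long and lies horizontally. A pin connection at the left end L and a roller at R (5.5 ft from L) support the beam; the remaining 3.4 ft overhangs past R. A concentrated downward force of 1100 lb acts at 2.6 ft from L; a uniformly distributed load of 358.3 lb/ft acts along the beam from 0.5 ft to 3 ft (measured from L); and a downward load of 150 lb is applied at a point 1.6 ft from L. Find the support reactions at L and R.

Resultant of the distributed load: 358.3 × 2.5 = 895.75 lb at 1.75 ft from L.
Moments about L: R_y·5.5 − 1100·2.6 − (358.3·2.5)·1.75 − 150·1.6 = 0 → R_y = 4667.5625/5.5 = 848.648 ≈ 848.6 lb.
ΣF_y = 0: L_y + 848.648 − 1100 − 358.3·2.5 − 150 = 0 → L_y = 1297 lb.
ΣF_x = 0: no horizontal applied forces, so L_x = 0.

L_x = 0, L_y = 1297 lb, R_y = 848.6 lb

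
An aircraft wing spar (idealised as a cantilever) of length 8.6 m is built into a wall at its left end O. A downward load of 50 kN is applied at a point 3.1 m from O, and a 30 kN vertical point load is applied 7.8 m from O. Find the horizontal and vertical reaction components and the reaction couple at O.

O_x = 0, O_y = 80.00 kN, M_O = 389.0 kN·m

ΣF_x = 0: O_x = 0.
ΣF_y = 0: O_y − 50 − 30 = 0 → O_y = 80.00 kN.
ΣM about O: M_O − 50·3.1 − 30·7.8 = 0 → M_O = 389.0 kN·m.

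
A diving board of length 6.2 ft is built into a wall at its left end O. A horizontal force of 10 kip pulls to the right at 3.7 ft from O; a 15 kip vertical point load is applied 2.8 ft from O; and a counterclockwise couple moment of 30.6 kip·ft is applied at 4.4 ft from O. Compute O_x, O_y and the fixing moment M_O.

O_x = -10.00 kip, O_y = 15.00 kip, M_O = 11.40 kip·ft

ΣF_x = 0: O_x + 10 = 0 → O_x = -10.00 kip.
ΣF_y = 0: O_y − 15 = 0 → O_y = 15.00 kip.
ΣM about O: M_O − 15·2.8 + 30.6 = 0 → M_O = 11.40 kip·ft.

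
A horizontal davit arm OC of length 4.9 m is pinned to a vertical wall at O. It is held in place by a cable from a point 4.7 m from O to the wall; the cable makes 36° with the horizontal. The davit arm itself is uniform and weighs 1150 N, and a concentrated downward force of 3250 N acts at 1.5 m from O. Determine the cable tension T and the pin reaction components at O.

ΣM about O: T·sin36°·4.7 − 1150·2.45 − 3250·1.5 = 0 → T = 7692.5/(4.7·0.587785) = 2784.53 ≈ 2785 N.
ΣF_x = 0: O_x − T·cos36° = 0 → O_x = 2784.53 × 0.809017 = 2253 N.
ΣF_y = 0: O_y + T·sin36° − 1150 − 3250 = 0 → O_y = 4400 − 2784.53 × 0.587785 = 2763 N.

T = 2785 N, O_x = 2253 N, O_y = 2763 N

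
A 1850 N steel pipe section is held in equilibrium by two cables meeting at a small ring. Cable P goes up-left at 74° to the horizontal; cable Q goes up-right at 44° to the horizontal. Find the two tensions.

T_P = 1507 N, T_Q = 577.5 N

ΣF_x = 0: −T_P·cos74° + T_Q·cos44° = 0 → T_Q = 0.383181·T_P.
ΣF_y = 0: T_P·sin74° + T_Q·sin44° = 1850.
Substitute: T_P·(0.961262 + 0.383181·0.694658) = 1850 → T_P = 1507.2 ≈ 1507 N.
Then T_Q = 0.383181 × 1507.2 = 577.5 N.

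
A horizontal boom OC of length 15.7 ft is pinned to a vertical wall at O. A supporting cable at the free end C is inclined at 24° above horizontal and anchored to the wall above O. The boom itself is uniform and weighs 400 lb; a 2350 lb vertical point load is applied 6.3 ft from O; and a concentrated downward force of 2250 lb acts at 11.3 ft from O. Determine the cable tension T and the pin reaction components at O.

T = 6792 lb, O_x = 6204 lb, O_y = 2238 lb

ΣM about O: T·sin24°·15.7 − 400·7.85 − 2350·6.3 − 2250·11.3 = 0 → T = 43370/(15.7·0.406737) = 6791.66 ≈ 6792 lb.
ΣF_x = 0: O_x − T·cos24° = 0 → O_x = 6791.66 × 0.913545 = 6204 lb.
ΣF_y = 0: O_y + T·sin24° − 400 − 2350 − 2250 = 0 → O_y = 5000 − 6791.66 × 0.406737 = 2238 lb.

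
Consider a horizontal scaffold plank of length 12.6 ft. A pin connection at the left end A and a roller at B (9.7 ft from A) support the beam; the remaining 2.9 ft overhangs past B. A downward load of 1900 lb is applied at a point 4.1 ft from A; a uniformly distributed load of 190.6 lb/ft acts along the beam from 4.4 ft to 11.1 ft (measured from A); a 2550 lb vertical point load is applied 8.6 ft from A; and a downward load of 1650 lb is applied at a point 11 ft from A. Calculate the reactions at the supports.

A_x = 0, A_y = 1422 lb, B_y = 5955 lb

Resultant of the distributed load: 190.6 × 6.7 = 1277.02 lb at 7.75 ft from A.
Moments about A: B_y·9.7 − 1900·4.1 − (190.6·6.7)·7.75 − 2550·8.6 − 1650·11 = 0 → B_y = 57766.905/9.7 = 5955.35 ≈ 5955 lb.
ΣF_y = 0: A_y + 5955.35 − 1900 − 190.6·6.7 − 2550 − 1650 = 0 → A_y = 1422 lb.
ΣF_x = 0: no horizontal applied forces, so A_x = 0.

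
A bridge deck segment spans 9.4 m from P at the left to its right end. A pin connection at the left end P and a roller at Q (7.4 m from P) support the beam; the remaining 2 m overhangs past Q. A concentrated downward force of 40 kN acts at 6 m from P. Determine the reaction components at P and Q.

P_x = 0, P_y = 7.568 kN, Q_y = 32.43 kN

Taking moments about P: Q_y·7.4 − 40·6 = 0 → Q_y = 240/7.4 = 32.4324 ≈ 32.43 kN.
ΣF_y = 0: P_y + 32.4324 − 40 = 0 → P_y = 7.568 kN.
ΣF_x = 0: no horizontal applied forces, so P_x = 0.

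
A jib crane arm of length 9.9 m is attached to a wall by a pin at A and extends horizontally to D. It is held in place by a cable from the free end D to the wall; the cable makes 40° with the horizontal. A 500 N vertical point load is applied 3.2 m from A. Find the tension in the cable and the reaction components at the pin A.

ΣM about A: T·sin40°·9.9 − 500·3.2 = 0 → T = 1600/(9.9·0.642788) = 251.43 ≈ 251.4 N.
ΣF_x = 0: A_x − T·cos40° = 0 → A_x = 251.43 × 0.766044 = 192.6 N.
ΣF_y = 0: A_y + T·sin40° − 500 = 0 → A_y = 500 − 251.43 × 0.642788 = 338.4 N.

T = 251.4 N, A_x = 192.6 N, A_y = 338.4 N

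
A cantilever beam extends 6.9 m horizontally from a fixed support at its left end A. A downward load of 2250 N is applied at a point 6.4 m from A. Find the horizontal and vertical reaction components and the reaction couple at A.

A_x = 0, A_y = 2250 N, M_A = 14400 N·m

ΣF_x = 0: A_x = 0.
ΣF_y = 0: A_y − 2250 = 0 → A_y = 2250 N.
ΣM about A: M_A − 2250·6.4 = 0 → M_A = 14400 N·m.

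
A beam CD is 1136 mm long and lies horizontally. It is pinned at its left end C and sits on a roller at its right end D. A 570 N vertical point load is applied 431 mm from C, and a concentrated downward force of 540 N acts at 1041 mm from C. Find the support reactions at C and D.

Moments about C: D_y·1136 − 570·431 − 540·1041 = 0 → D_y = 807810/1136 = 711.1 N.
ΣF_y = 0: C_y + 711.1 − 570 − 540 = 0 → C_y = 398.9 N.
ΣF_x = 0: no horizontal applied forces, so C_x = 0.

C_x = 0, C_y = 398.9 N, D_y = 711.1 N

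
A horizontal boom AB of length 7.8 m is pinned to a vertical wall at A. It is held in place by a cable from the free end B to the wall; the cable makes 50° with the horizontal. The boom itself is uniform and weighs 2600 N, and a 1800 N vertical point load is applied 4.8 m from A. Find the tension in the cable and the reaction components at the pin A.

T = 3143 N, A_x = 2020 N, A_y = 1992 N

ΣM about A: T·sin50°·7.8 − 2600·3.9 − 1800·4.8 = 0 → T = 18780/(7.8·0.766044) = 3143.02 ≈ 3143 N.
ΣF_x = 0: A_x − T·cos50° = 0 → A_x = 3143.02 × 0.642788 = 2020 N.
ΣF_y = 0: A_y + T·sin50° − 2600 − 1800 = 0 → A_y = 4400 − 3143.02 × 0.766044 = 1992 N.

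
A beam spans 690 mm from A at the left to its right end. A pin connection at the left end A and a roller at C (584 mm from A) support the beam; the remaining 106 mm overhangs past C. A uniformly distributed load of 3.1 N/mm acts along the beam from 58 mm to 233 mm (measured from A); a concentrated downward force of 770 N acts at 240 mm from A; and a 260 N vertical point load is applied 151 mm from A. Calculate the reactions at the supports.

A_x = 0, A_y = 1054 N, C_y = 518.8 N

Resultant of the distributed load: 3.1 × 175 = 542.5 N at 145.5 mm from A.
Taking moments about A: C_y·584 − (3.1·175)·145.5 − 770·240 − 260·151 = 0 → C_y = 302993.75/584 = 518.825 ≈ 518.8 N.
ΣF_y = 0: A_y + 518.825 − 3.1·175 − 770 − 260 = 0 → A_y = 1054 N.
ΣF_x = 0: no horizontal applied forces, so A_x = 0.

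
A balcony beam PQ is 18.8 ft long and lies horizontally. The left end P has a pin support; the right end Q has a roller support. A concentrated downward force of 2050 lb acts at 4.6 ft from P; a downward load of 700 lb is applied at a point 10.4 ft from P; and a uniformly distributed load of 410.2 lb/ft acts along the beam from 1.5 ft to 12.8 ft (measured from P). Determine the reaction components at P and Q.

P_x = 0, P_y = 4734 lb, Q_y = 2652 lb

Resultant of the distributed load: 410.2 × 11.3 = 4635.26 lb at 7.15 ft from P.
Moments about P: Q_y·18.8 − 2050·4.6 − 700·10.4 − (410.2·11.3)·7.15 = 0 → Q_y = 49852.109/18.8 = 2651.71 ≈ 2652 lb.
ΣF_y = 0: P_y + 2651.71 − 2050 − 700 − 410.2·11.3 = 0 → P_y = 4734 lb.
ΣF_x = 0: no horizontal applied forces, so P_x = 0.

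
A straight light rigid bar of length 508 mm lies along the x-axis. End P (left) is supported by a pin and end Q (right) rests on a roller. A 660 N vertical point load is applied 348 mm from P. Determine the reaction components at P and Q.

ΣM about P: Q_y·508 − 660·348 = 0 → Q_y = 229680/508 = 452.126 ≈ 452.1 N.
ΣF_y = 0: P_y + 452.126 − 660 = 0 → P_y = 207.9 N.
ΣF_x = 0: no horizontal applied forces, so P_x = 0.

P_x = 0, P_y = 207.9 N, Q_y = 452.1 N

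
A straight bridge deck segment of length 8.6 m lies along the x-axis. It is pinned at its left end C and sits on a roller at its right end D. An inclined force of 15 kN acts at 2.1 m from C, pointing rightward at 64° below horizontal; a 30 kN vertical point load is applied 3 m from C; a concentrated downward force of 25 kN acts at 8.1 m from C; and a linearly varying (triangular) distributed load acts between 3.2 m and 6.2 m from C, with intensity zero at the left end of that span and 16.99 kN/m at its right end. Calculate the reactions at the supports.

Resultant of the triangular load: ½ × 16.99 × 3 = 25.485 kN, acting at 5.2 m from C (one-third of the span from the peak).
Taking moments about C: D_y·8.6 − 15·sin64°·2.1 − 30·3 − 25·8.1 − (½·16.99·3)·5.2 = 0 → D_y = 453.334/8.6 = 52.7133 ≈ 52.71 kN.
ΣF_y = 0: C_y + 52.7133 − 15·sin64° − 30 − 25 − ½·16.99·3 = 0 → C_y = 41.25 kN.
ΣF_x = 0: C_x + 15·cos64° = 0 → C_x = -6.576 kN.

C_x = -6.576 kN, C_y = 41.25 kN, D_y = 52.71 kN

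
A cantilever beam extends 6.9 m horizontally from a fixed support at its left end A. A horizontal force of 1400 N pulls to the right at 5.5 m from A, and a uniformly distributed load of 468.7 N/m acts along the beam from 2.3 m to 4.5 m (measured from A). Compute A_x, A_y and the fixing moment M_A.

A_x = -1400 N, A_y = 1031 N, M_A = 3506 N·m

Resultant of the distributed load: 468.7 × 2.2 = 1031.14 N at 3.4 m from A.
ΣF_x = 0: A_x + 1400 = 0 → A_x = -1400 N.
ΣF_y = 0: A_y − 468.7·2.2 = 0 → A_y = 1031 N.
ΣM about A: M_A − (468.7·2.2)·3.4 = 0 → M_A = 3506 N·m.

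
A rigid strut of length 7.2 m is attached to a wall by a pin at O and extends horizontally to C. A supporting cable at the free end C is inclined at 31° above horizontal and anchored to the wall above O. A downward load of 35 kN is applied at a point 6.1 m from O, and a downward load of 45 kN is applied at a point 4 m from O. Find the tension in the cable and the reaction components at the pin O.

T = 106.1 kN, O_x = 90.96 kN, O_y = 25.35 kN

ΣM about O: T·sin31°·7.2 − 35·6.1 − 45·4 = 0 → T = 393.5/(7.2·0.515038) = 106.114 ≈ 106.1 kN.
ΣF_x = 0: O_x − T·cos31° = 0 → O_x = 106.114 × 0.857167 = 90.96 kN.
ΣF_y = 0: O_y + T·sin31° − 35 − 45 = 0 → O_y = 80 − 106.114 × 0.515038 = 25.35 kN.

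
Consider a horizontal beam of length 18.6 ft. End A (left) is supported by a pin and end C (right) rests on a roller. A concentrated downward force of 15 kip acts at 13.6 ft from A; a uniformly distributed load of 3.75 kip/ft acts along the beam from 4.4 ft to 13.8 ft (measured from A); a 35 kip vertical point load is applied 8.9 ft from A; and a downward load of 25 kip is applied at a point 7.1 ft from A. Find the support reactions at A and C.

Resultant of the distributed load: 3.75 × 9.4 = 35.25 kip at 9.1 ft from A.
Taking moments about A: C_y·18.6 − 15·13.6 − (3.75·9.4)·9.1 − 35·8.9 − 25·7.1 = 0 → C_y = 1013.775/18.6 = 54.504 ≈ 54.50 kip.
ΣF_y = 0: A_y + 54.504 − 15 − 3.75·9.4 − 35 − 25 = 0 → A_y = 55.75 kip.
ΣF_x = 0: no horizontal applied forces, so A_x = 0.

A_x = 0, A_y = 55.75 kip, C_y = 54.50 kip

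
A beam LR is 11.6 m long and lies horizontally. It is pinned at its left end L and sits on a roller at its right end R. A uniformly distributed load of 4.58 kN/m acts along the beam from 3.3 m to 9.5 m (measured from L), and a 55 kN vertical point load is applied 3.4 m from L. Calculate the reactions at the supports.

L_x = 0, L_y = 51.61 kN, R_y = 31.79 kN

Resultant of the distributed load: 4.58 × 6.2 = 28.396 kN at 6.4 m from L.
Taking moments about L: R_y·11.6 − (4.58·6.2)·6.4 − 55·3.4 = 0 → R_y = 368.7344/11.6 = 31.7874 ≈ 31.79 kN.
ΣF_y = 0: L_y + 31.7874 − 4.58·6.2 − 55 = 0 → L_y = 51.61 kN.
ΣF_x = 0: no horizontal applied forces, so L_x = 0.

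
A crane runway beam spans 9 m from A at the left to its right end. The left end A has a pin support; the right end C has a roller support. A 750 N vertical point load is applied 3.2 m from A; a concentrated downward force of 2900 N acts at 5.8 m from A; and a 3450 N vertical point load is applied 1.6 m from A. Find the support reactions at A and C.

A_x = 0, A_y = 4351 N, C_y = 2749 N

Taking moments about A: C_y·9 − 750·3.2 − 2900·5.8 − 3450·1.6 = 0 → C_y = 24740/9 = 2748.89 ≈ 2749 N.
ΣF_y = 0: A_y + 2748.89 − 750 − 2900 − 3450 = 0 → A_y = 4351 N.
ΣF_x = 0: no horizontal applied forces, so A_x = 0.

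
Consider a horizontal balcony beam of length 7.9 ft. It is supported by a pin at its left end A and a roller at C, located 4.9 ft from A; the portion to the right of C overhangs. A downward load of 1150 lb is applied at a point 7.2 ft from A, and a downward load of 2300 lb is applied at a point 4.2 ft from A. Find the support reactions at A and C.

ΣM about A: C_y·4.9 − 1150·7.2 − 2300·4.2 = 0 → C_y = 17940/4.9 = 3661.22 ≈ 3661 lb.
ΣF_y = 0: A_y + 3661.22 − 1150 − 2300 = 0 → A_y = -211.2 lb.
ΣF_x = 0: no horizontal applied forces, so A_x = 0.

A_x = 0, A_y = -211.2 lb, C_y = 3661 lb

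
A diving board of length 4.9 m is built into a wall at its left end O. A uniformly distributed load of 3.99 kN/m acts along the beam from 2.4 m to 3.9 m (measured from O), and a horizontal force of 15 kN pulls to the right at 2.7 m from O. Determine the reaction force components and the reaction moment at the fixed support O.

O_x = -15.00 kN, O_y = 5.985 kN, M_O = 18.85 kN·m

Resultant of the distributed load: 3.99 × 1.5 = 5.985 kN at 3.15 m from O.
ΣF_x = 0: O_x + 15 = 0 → O_x = -15.00 kN.
ΣF_y = 0: O_y − 3.99·1.5 = 0 → O_y = 5.985 kN.
ΣM about O: M_O − (3.99·1.5)·3.15 = 0 → M_O = 18.85 kN·m.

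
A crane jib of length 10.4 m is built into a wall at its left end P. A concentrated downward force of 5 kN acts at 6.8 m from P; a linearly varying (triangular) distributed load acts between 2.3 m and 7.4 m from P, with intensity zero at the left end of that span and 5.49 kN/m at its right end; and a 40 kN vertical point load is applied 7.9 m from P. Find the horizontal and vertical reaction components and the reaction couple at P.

Resultant of the triangular load: ½ × 5.49 × 5.1 = 13.9995 kN, acting at 5.7 m from P (one-third of the span from the peak).
ΣF_x = 0: P_x = 0.
ΣF_y = 0: P_y − 5 − ½·5.49·5.1 − 40 = 0 → P_y = 59.00 kN.
ΣM about P: M_P − 5·6.8 − (½·5.49·5.1)·5.7 − 40·7.9 = 0 → M_P = 429.8 kN·m.

P_x = 0, P_y = 59.00 kN, M_P = 429.8 kN·m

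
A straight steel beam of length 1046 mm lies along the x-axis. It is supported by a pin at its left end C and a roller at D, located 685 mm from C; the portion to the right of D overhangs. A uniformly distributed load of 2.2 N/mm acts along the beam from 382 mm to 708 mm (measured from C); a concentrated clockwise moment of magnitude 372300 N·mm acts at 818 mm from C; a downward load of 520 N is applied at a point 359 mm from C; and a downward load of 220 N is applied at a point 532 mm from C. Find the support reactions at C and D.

C_x = 0, C_y = -100.3 N, D_y = 1558 N

Resultant of the distributed load: 2.2 × 326 = 717.2 N at 545 mm from C.
ΣM about C: D_y·685 − (2.2·326)·545 − 372300 − 520·359 − 220·532 = 0 → D_y = 1066894/685 = 1557.51 ≈ 1558 N.
ΣF_y = 0: C_y + 1557.51 − 2.2·326 − 520 − 220 = 0 → C_y = -100.3 N.
ΣF_x = 0: no horizontal applied forces, so C_x = 0.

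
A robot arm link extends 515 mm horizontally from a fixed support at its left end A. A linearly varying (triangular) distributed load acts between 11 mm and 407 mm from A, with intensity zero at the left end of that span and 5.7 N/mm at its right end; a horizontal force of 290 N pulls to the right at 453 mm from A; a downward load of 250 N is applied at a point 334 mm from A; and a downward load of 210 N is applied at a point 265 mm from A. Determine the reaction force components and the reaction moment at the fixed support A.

Resultant of the triangular load: ½ × 5.7 × 396 = 1128.6 N, acting at 275 mm from A (one-third of the span from the peak).
ΣF_x = 0: A_x + 290 = 0 → A_x = -290.0 N.
ΣF_y = 0: A_y − ½·5.7·396 − 250 − 210 = 0 → A_y = 1589 N.
ΣM about A: M_A − (½·5.7·396)·275 − 250·334 − 210·265 = 0 → M_A = 449500 N·mm.

A_x = -290.0 N, A_y = 1589 N, M_A = 449500 N·mm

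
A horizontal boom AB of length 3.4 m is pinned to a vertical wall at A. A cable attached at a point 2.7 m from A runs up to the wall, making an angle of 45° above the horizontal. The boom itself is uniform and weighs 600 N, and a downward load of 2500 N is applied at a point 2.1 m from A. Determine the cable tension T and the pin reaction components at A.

T = 3284 N, A_x = 2322 N, A_y = 777.8 N

ΣM about A: T·sin45°·2.7 − 600·1.7 − 2500·2.1 = 0 → T = 6270/(2.7·0.707107) = 3284.12 ≈ 3284 N.
ΣF_x = 0: A_x − T·cos45° = 0 → A_x = 3284.12 × 0.707107 = 2322 N.
ΣF_y = 0: A_y + T·sin45° − 600 − 2500 = 0 → A_y = 3100 − 3284.12 × 0.707107 = 777.8 N.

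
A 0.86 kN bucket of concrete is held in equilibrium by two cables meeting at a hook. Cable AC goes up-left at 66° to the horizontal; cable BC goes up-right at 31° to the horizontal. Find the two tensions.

ΣF_x = 0: −T_AC·cos66° + T_BC·cos31° = 0 → T_BC = 0.474513·T_AC.
ΣF_y = 0: T_AC·sin66° + T_BC·sin31° = 0.86.
Substitute: T_AC·(0.913545 + 0.474513·0.515038) = 0.86 → T_AC = 0.7427 kN.
Then T_BC = 0.474513 × 0.7427 = 0.3524 kN.

T_AC = 0.7427 kN, T_BC = 0.3524 kN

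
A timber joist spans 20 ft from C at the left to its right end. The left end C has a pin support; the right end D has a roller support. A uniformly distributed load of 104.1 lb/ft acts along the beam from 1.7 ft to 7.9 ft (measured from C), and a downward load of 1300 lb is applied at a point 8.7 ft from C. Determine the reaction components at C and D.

C_x = 0, C_y = 1225 lb, D_y = 720.4 lb

Resultant of the distributed load: 104.1 × 6.2 = 645.42 lb at 4.8 ft from C.
Moments about C: D_y·20 − (104.1·6.2)·4.8 − 1300·8.7 = 0 → D_y = 14408.016/20 = 720.401 ≈ 720.4 lb.
ΣF_y = 0: C_y + 720.401 − 104.1·6.2 − 1300 = 0 → C_y = 1225 lb.
ΣF_x = 0: no horizontal applied forces, so C_x = 0.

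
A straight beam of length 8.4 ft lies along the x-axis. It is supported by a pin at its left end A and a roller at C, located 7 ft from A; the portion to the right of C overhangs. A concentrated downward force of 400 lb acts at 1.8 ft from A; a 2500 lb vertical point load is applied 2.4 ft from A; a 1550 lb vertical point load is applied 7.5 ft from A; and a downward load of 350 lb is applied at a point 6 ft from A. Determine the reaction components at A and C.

A_x = 0, A_y = 1879 lb, C_y = 2921 lb

Moments about A: C_y·7 − 400·1.8 − 2500·2.4 − 1550·7.5 − 350·6 = 0 → C_y = 20445/7 = 2920.71 ≈ 2921 lb.
ΣF_y = 0: A_y + 2920.71 − 400 − 2500 − 1550 − 350 = 0 → A_y = 1879 lb.
ΣF_x = 0: no horizontal applied forces, so A_x = 0.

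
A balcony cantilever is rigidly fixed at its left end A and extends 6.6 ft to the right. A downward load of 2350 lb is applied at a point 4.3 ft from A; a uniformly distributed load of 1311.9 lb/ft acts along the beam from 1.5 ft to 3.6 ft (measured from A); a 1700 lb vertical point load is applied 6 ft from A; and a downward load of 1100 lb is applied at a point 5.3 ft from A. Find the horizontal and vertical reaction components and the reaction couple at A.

A_x = 0, A_y = 7905 lb, M_A = 33160 lb·ft

Resultant of the distributed load: 1311.9 × 2.1 = 2754.99 lb at 2.55 ft from A.
ΣF_x = 0: A_x = 0.
ΣF_y = 0: A_y − 2350 − 1311.9·2.1 − 1700 − 1100 = 0 → A_y = 7905 lb.
ΣM about A: M_A − 2350·4.3 − (1311.9·2.1)·2.55 − 1700·6 − 1100·5.3 = 0 → M_A = 33160 lb·ft.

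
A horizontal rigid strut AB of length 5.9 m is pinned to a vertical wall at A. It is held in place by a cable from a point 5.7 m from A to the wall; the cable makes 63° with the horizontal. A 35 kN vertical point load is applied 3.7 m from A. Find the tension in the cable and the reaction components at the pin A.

T = 25.50 kN, A_x = 11.58 kN, A_y = 12.28 kN

ΣM about A: T·sin63°·5.7 − 35·3.7 = 0 → T = 129.5/(5.7·0.891007) = 25.4985 ≈ 25.50 kN.
ΣF_x = 0: A_x − T·cos63° = 0 → A_x = 25.4985 × 0.45399 = 11.58 kN.
ΣF_y = 0: A_y + T·sin63° − 35 = 0 → A_y = 35 − 25.4985 × 0.891007 = 12.28 kN.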